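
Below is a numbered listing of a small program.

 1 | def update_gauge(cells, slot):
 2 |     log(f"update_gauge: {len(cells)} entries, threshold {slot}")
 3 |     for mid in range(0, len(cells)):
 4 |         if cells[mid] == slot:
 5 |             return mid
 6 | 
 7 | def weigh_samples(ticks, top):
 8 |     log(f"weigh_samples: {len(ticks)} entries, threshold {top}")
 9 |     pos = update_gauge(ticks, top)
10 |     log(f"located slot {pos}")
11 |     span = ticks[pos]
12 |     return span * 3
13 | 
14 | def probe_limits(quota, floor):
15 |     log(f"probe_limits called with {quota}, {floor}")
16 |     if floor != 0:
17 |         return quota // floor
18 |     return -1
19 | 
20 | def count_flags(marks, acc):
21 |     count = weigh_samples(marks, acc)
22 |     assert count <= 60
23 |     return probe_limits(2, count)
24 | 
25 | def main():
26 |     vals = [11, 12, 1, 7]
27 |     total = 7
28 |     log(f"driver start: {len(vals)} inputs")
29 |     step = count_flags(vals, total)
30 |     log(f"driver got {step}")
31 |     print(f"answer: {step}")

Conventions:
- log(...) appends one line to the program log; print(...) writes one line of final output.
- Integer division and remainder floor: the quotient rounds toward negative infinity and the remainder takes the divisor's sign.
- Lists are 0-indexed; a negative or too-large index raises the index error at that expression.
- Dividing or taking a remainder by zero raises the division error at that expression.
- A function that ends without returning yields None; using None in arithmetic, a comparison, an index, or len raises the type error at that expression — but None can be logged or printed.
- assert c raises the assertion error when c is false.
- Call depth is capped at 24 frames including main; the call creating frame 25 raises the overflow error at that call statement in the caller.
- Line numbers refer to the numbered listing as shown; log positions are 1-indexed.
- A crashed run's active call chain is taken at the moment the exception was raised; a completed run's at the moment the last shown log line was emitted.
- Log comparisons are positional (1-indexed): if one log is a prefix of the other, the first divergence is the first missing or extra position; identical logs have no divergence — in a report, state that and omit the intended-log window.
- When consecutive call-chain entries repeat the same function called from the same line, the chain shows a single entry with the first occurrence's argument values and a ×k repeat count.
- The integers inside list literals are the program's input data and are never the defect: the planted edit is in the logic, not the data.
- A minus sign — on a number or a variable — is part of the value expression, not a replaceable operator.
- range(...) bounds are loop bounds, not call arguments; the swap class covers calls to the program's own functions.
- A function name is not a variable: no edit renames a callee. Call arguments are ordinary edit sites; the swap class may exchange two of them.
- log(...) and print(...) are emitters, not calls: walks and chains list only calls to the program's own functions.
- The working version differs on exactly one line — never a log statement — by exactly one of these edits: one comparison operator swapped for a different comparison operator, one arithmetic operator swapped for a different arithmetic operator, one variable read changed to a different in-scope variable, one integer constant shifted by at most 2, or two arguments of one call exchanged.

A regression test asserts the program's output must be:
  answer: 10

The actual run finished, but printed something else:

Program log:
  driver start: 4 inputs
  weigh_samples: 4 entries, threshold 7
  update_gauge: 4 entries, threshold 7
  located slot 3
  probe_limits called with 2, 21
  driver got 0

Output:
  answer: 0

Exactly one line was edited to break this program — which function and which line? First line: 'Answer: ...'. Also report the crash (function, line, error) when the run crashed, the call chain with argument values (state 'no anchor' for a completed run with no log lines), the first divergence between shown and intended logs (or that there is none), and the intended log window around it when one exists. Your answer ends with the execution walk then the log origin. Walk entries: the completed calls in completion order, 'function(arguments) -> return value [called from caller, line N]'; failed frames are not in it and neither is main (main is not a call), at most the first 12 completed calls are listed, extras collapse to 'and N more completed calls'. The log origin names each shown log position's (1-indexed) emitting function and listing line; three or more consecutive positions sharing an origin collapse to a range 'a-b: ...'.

Answer: the defect is in count_flags at line 23.
Key fact: The earliest visible damage is log position 5 — 'probe_limits called with 2, 21' rather than the intended 'probe_limits called with 21, 2'.
Call chain: main.
First divergence: position 5; shown 'probe_limits called with 2, 21' vs intended 'probe_limits called with 21, 2'.
Intended log window:
  3: update_gauge: 4 entries, threshold 7
  4: located slot 3
  5: probe_limits called with 21, 2
  6: driver got 10
Execution walk:
  update_gauge([11, 12, 1, 7], 7) -> 3  [called from weigh_samples, line 9]
  weigh_samples([11, 12, 1, 7], 7) -> 21  [called from count_flags, line 21]
  probe_limits(2, 21) -> 0  [called from count_flags, line 23]
  count_flags([11, 12, 1, 7], 7) -> 0  [called from main, line 29]
Origin of each log line:
  1: logged in main at line 28
  2: logged in weigh_samples at line 8
  3: logged in update_gauge at line 2
  4: logged in weigh_samples at line 10
  5: logged in probe_limits at line 15
  6: logged in main at line 30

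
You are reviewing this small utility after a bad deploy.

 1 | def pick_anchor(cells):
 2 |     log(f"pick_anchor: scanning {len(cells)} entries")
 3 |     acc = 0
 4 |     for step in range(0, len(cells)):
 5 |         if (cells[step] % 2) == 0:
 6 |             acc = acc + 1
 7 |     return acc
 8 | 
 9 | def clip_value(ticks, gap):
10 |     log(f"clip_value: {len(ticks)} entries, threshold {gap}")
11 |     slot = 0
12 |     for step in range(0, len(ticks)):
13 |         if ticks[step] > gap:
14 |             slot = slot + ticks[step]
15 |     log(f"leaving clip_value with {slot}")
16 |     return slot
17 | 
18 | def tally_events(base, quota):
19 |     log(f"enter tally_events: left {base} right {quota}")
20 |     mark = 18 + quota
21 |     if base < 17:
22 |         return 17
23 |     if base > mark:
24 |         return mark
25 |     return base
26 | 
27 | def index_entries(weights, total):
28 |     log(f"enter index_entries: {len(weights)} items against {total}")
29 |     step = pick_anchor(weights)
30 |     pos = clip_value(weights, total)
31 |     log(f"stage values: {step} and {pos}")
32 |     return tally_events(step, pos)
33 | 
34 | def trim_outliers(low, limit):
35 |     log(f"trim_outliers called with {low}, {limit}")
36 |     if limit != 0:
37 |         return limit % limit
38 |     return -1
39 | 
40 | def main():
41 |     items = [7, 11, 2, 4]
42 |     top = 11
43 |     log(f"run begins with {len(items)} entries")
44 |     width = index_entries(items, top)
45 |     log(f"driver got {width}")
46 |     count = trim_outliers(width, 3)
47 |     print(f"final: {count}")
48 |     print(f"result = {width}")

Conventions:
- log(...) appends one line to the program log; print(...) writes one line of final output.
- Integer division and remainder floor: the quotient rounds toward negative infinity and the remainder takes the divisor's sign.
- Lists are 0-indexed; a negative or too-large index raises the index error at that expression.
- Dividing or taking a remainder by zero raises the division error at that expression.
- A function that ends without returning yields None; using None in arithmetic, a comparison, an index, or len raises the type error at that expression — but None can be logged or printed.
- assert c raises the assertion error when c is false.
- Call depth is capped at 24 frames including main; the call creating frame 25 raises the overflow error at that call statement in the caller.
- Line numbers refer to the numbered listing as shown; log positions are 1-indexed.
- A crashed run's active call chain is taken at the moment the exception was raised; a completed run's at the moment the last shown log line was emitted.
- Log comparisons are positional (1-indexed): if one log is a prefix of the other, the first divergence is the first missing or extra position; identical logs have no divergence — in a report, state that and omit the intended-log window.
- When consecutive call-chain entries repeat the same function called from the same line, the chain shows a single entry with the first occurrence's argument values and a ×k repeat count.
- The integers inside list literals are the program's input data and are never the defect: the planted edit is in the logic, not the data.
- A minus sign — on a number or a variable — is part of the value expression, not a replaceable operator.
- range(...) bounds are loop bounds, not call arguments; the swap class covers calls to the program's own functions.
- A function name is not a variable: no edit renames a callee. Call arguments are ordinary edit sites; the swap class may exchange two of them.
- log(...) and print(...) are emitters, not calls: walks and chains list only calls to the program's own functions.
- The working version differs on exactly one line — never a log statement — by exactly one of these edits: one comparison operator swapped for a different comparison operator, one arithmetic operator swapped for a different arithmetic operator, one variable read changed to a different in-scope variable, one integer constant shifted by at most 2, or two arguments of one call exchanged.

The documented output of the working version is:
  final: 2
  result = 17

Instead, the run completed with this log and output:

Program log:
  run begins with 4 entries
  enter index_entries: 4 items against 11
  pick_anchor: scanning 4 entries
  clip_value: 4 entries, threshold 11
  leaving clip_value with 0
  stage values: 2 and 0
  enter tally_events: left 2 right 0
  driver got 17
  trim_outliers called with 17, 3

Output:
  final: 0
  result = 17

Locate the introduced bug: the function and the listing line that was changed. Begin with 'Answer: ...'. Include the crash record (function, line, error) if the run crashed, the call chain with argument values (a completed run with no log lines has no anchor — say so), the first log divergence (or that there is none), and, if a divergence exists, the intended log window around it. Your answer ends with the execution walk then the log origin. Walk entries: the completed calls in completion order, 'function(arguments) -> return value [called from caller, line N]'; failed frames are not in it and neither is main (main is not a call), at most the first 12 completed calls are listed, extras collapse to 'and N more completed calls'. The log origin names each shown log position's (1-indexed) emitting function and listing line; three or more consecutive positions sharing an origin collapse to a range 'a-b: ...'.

Answer: the defect is in trim_outliers at line 37.
Core observation: Every logged value matches the working version; the printed result is what differs.
Call chain: main -> trim_outliers(17, 3) (called at line 46).
First divergence: none; the two logs match at every position.
Execution walk:
  pick_anchor([7, 11, 2, 4]) -> 2  [called from index_entries, line 29]
  clip_value([7, 11, 2, 4], 11) -> 0  [called from index_entries, line 30]
  tally_events(2, 0) -> 17  [called from index_entries, line 32]
  index_entries([7, 11, 2, 4], 11) -> 17  [called from main, line 44]
  trim_outliers(17, 3) -> 0  [called from main, line 46]
Log line origins:
  1: emitted by main (line 43)
  2: emitted by index_entries (line 28)
  3: emitted by pick_anchor (line 2)
  4: emitted by clip_value (line 10)
  5: emitted by clip_value (line 15)
  6: emitted by index_entries (line 31)
  7: emitted by tally_events (line 19)
  8: emitted by main (line 45)
  9: emitted by trim_outliers (line 35)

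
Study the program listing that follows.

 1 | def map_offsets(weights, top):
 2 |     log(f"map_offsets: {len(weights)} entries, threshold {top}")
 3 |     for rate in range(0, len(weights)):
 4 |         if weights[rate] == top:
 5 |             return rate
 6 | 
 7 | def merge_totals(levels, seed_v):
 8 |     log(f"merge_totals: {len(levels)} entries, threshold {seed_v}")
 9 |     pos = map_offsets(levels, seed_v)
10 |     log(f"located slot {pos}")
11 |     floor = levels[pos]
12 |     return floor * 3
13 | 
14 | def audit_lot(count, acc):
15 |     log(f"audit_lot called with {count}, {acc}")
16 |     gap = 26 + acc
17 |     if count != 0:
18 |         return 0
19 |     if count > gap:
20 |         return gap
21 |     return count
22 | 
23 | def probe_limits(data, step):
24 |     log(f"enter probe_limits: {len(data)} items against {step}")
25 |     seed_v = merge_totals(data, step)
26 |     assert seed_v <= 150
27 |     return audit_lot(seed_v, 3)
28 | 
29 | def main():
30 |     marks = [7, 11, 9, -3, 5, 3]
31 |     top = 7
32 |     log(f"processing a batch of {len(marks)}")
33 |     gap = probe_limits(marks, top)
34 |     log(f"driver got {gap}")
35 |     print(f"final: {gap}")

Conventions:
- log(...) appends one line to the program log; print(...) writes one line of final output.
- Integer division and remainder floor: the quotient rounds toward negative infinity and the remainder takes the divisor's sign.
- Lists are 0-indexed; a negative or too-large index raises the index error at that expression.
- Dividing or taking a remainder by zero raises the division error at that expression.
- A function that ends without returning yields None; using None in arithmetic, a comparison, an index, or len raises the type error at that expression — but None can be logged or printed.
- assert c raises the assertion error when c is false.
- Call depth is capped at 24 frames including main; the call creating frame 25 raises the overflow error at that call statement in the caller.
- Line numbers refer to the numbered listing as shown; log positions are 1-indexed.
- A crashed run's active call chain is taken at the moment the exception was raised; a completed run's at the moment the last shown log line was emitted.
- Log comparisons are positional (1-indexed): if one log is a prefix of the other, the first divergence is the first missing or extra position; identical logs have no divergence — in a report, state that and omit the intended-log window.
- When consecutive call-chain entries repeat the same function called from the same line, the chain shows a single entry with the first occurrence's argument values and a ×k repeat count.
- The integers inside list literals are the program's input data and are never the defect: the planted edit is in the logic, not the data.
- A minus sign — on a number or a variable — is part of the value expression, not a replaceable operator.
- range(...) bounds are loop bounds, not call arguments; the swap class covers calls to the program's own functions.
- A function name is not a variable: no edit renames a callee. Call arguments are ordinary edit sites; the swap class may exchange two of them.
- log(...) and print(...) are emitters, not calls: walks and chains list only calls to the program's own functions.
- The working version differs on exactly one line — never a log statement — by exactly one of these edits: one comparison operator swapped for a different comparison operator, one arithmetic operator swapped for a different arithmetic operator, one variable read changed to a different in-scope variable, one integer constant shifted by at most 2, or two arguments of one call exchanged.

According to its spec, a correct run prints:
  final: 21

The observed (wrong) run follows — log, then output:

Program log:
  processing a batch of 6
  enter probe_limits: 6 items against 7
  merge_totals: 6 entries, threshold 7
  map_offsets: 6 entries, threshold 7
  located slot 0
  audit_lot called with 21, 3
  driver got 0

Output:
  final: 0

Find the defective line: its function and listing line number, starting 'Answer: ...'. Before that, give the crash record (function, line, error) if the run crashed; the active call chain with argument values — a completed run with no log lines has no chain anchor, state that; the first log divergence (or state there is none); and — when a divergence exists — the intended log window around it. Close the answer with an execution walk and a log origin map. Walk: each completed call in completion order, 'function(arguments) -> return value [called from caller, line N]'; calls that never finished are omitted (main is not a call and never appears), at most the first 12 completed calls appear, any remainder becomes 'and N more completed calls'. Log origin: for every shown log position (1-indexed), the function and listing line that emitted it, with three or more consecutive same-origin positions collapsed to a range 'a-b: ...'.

Answer: the defect is in audit_lot at line 17.
Key fact: Position 7 is the first bad log line: 'driver got 0' should read 'driver got 21'.
Call chain: main.
First divergence: position 7; shown 'driver got 0' vs intended 'driver got 21'.
Intended log window:
  5: located slot 0
  6: audit_lot called with 21, 3
  7: driver got 21
Execution walk:
  map_offsets([7, 11, 9, -3, 5, 3], 7) -> 0  [called from merge_totals, line 9]
  merge_totals([7, 11, 9, -3, 5, 3], 7) -> 21  [called from probe_limits, line 25]
  audit_lot(21, 3) -> 0  [called from probe_limits, line 27]
  probe_limits([7, 11, 9, -3, 5, 3], 7) -> 0  [called from main, line 33]
Origin of each log line:
  1: logged in main at line 32
  2: logged in probe_limits at line 24
  3: logged in merge_totals at line 8
  4: logged in map_offsets at line 2
  5: logged in merge_totals at line 10
  6: logged in audit_lot at line 15
  7: logged in main at line 34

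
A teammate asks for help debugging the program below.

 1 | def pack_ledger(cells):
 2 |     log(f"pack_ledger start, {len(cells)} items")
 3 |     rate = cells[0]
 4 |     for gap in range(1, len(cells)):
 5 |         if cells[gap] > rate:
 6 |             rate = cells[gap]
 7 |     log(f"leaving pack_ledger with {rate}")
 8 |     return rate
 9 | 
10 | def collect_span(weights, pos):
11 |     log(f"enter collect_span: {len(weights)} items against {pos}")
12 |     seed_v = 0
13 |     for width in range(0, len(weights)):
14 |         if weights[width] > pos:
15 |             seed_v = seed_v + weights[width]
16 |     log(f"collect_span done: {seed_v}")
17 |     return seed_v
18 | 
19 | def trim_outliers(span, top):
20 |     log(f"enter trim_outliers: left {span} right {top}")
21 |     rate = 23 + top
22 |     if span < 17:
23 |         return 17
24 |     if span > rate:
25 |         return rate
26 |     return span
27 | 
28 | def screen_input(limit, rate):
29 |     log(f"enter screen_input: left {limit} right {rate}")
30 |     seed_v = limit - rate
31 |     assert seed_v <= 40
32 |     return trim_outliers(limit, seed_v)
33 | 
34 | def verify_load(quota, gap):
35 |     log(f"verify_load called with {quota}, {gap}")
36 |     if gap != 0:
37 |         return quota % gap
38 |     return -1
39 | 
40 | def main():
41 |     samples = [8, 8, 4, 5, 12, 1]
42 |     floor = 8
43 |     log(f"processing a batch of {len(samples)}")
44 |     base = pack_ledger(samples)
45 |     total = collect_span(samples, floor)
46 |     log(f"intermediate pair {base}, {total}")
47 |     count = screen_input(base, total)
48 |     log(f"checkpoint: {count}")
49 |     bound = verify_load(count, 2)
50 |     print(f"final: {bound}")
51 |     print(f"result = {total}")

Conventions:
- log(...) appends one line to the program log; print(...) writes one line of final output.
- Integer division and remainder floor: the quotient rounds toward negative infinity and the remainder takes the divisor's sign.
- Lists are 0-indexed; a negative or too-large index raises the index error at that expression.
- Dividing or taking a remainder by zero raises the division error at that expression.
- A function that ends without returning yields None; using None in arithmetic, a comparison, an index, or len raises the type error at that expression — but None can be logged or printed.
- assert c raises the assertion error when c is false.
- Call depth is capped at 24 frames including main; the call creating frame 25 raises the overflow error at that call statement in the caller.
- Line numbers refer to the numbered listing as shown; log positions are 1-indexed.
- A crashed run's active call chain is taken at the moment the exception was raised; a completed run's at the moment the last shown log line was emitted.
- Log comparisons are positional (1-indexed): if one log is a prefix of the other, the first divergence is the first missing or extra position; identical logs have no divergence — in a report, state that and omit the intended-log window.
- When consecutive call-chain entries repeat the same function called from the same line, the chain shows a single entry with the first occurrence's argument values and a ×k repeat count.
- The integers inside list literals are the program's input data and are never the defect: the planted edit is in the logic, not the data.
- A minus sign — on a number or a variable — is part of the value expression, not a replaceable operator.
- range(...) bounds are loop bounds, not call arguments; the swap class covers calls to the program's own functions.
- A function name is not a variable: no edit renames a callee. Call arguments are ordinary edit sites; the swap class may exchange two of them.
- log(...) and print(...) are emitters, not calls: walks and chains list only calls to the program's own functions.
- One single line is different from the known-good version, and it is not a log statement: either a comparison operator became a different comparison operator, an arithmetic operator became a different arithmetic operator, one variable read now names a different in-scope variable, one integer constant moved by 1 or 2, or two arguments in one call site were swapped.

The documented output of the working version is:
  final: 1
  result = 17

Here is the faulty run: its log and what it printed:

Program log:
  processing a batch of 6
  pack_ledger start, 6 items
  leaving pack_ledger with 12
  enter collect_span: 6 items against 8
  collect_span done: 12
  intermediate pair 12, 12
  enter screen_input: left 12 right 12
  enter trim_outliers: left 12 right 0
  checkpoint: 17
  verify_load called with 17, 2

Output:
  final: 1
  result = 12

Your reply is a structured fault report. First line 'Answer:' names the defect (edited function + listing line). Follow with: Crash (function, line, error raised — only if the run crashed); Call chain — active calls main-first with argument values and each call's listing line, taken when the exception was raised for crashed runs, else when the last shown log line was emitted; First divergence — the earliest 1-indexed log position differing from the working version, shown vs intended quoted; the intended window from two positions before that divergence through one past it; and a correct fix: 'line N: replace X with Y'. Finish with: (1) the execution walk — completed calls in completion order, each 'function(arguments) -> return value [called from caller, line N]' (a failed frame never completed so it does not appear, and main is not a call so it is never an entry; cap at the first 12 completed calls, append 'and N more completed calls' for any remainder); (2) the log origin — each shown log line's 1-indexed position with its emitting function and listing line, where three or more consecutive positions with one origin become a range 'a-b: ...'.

Answer: the defect is in main at line 51.
Key observation: No log line changed; the fault shows up purely in the output.
Call chain: main -> verify_load(17, 2) (called at line 49).
First divergence: none; the two logs match at every position.
Execution walk:
  pack_ledger([8, 8, 4, 5, 12, 1]) -> 12  [called from main, line 44]
  collect_span([8, 8, 4, 5, 12, 1], 8) -> 12  [called from main, line 45]
  trim_outliers(12, 0) -> 17  [called from screen_input, line 32]
  screen_input(12, 12) -> 17  [called from main, line 47]
  verify_load(17, 2) -> 1  [called from main, line 49]
Origin of each log line:
  1 — main, line 43
  2 — pack_ledger, line 2
  3 — pack_ledger, line 7
  4 — collect_span, line 11
  5 — collect_span, line 16
  6 — main, line 46
  7 — screen_input, line 29
  8 — trim_outliers, line 20
  9 — main, line 48
  10 — verify_load, line 35
A correct fix: line 51: replace `total` with `count`.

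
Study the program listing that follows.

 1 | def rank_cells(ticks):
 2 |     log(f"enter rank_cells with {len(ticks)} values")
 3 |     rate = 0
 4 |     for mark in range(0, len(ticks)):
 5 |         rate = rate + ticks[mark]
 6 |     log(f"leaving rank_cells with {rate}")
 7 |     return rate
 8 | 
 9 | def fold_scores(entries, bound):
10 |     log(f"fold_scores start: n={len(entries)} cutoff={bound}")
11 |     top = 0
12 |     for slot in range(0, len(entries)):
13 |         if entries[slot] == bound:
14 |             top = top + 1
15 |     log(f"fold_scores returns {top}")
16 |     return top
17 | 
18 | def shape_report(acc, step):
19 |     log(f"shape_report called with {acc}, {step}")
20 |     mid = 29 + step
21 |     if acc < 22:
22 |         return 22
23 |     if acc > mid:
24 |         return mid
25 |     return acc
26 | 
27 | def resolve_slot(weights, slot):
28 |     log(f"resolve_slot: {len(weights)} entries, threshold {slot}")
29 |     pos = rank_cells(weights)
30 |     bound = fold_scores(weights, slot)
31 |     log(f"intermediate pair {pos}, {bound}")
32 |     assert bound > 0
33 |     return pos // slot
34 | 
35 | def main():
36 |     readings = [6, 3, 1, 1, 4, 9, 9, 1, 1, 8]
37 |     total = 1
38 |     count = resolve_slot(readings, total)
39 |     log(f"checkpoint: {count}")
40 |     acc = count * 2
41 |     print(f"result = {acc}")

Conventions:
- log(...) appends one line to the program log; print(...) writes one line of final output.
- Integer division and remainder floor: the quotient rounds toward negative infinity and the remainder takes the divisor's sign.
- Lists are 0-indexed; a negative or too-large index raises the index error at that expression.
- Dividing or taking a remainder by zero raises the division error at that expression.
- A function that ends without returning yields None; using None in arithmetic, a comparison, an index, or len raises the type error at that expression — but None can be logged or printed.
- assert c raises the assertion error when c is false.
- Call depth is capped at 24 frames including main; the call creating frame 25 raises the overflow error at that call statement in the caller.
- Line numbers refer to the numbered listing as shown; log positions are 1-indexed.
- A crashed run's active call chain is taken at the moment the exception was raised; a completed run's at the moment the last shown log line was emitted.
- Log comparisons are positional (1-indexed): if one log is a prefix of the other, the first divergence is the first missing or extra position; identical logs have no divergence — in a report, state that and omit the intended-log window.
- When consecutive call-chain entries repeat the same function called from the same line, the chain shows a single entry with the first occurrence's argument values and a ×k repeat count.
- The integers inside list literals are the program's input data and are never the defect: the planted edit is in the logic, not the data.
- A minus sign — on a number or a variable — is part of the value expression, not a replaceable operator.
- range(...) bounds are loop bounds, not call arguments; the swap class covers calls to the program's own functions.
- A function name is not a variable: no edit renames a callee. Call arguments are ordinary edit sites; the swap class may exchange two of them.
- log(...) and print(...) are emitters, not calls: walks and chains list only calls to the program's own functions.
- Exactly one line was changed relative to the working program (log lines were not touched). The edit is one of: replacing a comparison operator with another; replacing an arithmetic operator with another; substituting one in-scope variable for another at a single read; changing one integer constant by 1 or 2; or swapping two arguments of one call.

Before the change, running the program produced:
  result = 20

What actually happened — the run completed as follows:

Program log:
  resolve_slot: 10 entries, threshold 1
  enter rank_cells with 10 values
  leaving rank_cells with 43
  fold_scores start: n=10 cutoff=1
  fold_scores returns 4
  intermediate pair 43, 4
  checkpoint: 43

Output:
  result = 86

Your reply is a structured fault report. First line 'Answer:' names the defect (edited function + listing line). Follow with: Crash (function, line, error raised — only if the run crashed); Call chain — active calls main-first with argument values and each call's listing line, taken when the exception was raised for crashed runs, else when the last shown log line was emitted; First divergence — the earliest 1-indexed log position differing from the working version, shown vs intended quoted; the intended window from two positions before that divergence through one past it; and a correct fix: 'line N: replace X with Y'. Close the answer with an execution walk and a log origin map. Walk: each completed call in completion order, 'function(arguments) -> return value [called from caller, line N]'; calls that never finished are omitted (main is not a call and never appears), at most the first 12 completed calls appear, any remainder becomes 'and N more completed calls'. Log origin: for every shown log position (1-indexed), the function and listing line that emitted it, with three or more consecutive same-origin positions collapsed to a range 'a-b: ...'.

Answer: the defect is in resolve_slot at line 33.
Core observation: Everything matches until log position 7, which reads 'checkpoint: 43' in place of 'checkpoint: 10'.
Call chain: main.
First divergence: at position 7 the run shows 'checkpoint: 43' where the working version logs 'checkpoint: 10'.
Intended log window:
  5: fold_scores returns 4
  6: intermediate pair 43, 4
  7: checkpoint: 10
Execution walk:
  rank_cells([6, 3, 1, 1, 4, 9, 9, 1, 1, 8]) -> 43  [called from resolve_slot, line 29]
  fold_scores([6, 3, 1, 1, 4, 9, 9, 1, 1, 8], 1) -> 4  [called from resolve_slot, line 30]
  resolve_slot([6, 3, 1, 1, 4, 9, 9, 1, 1, 8], 1) -> 43  [called from main, line 38]
Origin of each log line:
  1: emitted by resolve_slot (line 28)
  2: emitted by rank_cells (line 2)
  3: emitted by rank_cells (line 6)
  4: emitted by fold_scores (line 10)
  5: emitted by fold_scores (line 15)
  6: emitted by resolve_slot (line 31)
  7: emitted by main (line 39)
A correct fix: line 33: replace `slot` with `bound`.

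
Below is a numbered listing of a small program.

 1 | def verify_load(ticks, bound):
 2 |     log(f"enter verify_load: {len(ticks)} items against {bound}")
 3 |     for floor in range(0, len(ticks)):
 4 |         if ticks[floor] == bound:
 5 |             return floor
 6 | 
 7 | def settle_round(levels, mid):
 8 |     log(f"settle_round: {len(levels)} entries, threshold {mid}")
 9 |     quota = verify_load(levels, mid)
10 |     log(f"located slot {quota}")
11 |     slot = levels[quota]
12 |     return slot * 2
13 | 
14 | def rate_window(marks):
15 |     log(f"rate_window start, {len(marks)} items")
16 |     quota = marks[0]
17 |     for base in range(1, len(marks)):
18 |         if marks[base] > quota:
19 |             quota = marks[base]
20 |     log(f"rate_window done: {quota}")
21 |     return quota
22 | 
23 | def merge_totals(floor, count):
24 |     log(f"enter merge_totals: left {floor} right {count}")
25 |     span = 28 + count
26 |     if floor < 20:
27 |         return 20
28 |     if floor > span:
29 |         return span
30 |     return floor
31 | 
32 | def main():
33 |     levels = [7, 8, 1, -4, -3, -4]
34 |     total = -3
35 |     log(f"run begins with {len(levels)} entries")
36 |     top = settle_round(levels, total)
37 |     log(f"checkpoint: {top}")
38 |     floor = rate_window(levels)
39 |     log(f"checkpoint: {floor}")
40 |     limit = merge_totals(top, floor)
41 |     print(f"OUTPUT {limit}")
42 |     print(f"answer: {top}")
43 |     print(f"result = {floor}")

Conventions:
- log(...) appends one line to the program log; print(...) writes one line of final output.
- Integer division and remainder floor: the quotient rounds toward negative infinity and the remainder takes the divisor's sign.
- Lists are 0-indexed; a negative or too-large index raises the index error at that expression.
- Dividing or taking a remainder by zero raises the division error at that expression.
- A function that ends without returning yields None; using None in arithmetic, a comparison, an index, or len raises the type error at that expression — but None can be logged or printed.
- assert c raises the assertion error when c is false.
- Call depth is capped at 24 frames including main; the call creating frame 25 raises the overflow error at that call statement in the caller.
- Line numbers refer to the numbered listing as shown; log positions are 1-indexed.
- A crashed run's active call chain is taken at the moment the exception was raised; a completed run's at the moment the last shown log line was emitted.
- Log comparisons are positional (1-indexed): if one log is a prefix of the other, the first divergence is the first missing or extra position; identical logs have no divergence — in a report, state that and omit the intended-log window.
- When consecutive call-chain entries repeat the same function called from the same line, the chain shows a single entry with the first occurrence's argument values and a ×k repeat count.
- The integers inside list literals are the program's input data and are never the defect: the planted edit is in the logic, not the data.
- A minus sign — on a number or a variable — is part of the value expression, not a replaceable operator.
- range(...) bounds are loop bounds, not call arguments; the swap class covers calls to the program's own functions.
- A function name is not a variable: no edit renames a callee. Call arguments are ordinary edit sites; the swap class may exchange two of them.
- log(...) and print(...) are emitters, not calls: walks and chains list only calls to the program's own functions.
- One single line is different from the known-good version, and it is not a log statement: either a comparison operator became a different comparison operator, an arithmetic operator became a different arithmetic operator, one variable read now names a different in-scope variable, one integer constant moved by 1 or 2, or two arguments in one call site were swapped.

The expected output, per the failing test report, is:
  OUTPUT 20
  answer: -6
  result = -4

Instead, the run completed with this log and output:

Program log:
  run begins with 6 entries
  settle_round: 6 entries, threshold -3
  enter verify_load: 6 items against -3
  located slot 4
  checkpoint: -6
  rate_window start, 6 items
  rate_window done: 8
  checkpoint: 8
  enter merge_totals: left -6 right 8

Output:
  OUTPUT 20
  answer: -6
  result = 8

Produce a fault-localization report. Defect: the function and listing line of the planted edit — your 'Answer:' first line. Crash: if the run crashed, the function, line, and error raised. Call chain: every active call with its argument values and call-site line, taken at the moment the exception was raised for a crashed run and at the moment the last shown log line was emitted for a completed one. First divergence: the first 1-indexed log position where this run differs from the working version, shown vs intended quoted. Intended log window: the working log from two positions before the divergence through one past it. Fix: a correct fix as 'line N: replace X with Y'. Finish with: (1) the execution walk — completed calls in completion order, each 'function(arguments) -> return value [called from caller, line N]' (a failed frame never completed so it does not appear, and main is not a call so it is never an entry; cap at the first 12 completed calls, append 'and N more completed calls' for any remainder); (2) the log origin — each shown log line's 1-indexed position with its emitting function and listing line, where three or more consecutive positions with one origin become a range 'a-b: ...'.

Answer: the defect is in rate_window at line 18.
Key observation: At log position 7 the runs split — shown 'rate_window done: 8', but the working version logs 'rate_window done: -4'.
Call chain: main -> merge_totals(-6, 8) (called at line 40).
First divergence: position 7 — the shown line 'rate_window done: 8' should read 'rate_window done: -4'.
Intended log window:
  5: checkpoint: -6
  6: rate_window start, 6 items
  7: rate_window done: -4
  8: checkpoint: -4
Execution walk:
  verify_load([7, 8, 1, -4, -3, -4], -3) -> 4  [called from settle_round, line 9]
  settle_round([7, 8, 1, -4, -3, -4], -3) -> -6  [called from main, line 36]
  rate_window([7, 8, 1, -4, -3, -4]) -> 8  [called from main, line 38]
  merge_totals(-6, 8) -> 20  [called from main, line 40]
Origin of each log line:
  1: logged in main at line 35
  2: logged in settle_round at line 8
  3: logged in verify_load at line 2
  4: logged in settle_round at line 10
  5: logged in main at line 37
  6: logged in rate_window at line 15
  7: logged in rate_window at line 20
  8: logged in main at line 39
  9: logged in merge_totals at line 24
A correct fix: line 18: replace `>` with `<`.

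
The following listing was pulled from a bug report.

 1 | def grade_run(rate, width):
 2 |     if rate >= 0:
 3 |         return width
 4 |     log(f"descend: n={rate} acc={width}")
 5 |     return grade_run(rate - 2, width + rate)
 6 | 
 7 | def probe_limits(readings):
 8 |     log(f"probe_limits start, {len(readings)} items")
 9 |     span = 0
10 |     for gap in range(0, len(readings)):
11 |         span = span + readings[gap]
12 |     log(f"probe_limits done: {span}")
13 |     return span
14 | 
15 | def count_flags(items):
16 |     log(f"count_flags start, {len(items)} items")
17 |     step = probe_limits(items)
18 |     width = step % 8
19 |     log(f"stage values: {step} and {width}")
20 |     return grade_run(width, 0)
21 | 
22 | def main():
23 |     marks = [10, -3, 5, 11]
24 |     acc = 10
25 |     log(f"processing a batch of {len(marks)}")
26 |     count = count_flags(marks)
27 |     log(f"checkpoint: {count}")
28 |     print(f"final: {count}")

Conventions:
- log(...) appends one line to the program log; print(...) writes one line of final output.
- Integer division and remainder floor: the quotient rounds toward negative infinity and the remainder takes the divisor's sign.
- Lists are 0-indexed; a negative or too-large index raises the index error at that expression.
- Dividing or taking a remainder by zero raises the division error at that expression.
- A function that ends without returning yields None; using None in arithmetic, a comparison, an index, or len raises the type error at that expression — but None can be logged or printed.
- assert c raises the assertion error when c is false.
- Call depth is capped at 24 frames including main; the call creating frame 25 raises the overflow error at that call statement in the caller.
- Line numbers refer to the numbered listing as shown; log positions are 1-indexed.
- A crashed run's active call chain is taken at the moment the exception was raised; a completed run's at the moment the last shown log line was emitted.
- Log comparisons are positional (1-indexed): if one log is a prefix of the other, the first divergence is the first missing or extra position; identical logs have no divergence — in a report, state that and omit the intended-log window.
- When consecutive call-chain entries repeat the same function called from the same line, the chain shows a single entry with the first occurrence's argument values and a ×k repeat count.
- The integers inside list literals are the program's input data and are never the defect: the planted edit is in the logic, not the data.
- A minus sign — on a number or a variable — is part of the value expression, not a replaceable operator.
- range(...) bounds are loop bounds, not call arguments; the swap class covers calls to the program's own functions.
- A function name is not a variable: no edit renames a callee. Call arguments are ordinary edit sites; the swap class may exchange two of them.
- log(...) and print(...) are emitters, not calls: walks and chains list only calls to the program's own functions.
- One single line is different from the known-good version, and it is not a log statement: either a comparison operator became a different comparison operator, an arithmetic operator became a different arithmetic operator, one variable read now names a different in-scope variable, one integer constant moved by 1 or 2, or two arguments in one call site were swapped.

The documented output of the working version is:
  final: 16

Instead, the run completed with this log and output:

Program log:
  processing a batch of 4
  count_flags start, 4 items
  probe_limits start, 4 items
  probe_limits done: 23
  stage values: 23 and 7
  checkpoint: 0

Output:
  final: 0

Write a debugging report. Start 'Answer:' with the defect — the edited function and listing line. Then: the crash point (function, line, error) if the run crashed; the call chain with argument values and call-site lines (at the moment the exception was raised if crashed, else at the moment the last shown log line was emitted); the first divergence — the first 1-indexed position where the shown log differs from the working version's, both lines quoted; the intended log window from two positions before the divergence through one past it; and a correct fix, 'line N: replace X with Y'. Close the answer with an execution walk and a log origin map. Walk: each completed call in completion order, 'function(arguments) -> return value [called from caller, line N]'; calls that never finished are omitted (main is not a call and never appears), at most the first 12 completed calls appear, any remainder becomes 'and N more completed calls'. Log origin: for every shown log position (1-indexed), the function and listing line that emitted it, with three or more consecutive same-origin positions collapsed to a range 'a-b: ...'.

Answer: the defect is in grade_run at line 2.
Key fact: Position 6 is the first bad log line: 'checkpoint: 0' should read 'descend: n=7 acc=0'.
Call chain: main.
First divergence: position 6 — shown 'checkpoint: 0', intended 'descend: n=7 acc=0'.
Intended log window:
  4: probe_limits done: 23
  5: stage values: 23 and 7
  6: descend: n=7 acc=0
  7: descend: n=5 acc=7
Execution walk:
  probe_limits([10, -3, 5, 11]) -> 23  [called from count_flags, line 17]
  grade_run(7, 0) -> 0  [called from count_flags, line 20]
  count_flags([10, -3, 5, 11]) -> 0  [called from main, line 26]
Log origin:
  1: logged in main at line 25
  2: logged in count_flags at line 16
  3: logged in probe_limits at line 8
  4: logged in probe_limits at line 12
  5: logged in count_flags at line 19
  6: logged in main at line 27
A correct fix: line 2: replace `>=` with `<=`.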